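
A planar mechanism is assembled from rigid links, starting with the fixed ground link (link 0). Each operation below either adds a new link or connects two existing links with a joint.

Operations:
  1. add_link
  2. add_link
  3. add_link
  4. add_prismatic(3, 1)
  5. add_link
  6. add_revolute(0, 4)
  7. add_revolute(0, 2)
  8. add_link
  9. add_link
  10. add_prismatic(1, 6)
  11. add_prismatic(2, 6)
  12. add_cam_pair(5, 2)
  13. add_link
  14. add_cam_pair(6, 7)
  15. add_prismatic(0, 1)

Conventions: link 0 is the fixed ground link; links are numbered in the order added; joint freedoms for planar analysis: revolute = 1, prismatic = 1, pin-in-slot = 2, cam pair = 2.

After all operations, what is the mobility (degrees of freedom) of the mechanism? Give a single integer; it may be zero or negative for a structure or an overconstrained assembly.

(L,J1,J2)=(1,0,0); link0 fixed
link1: (2,0,0)
link2: (3,0,0)
link3: (4,0,0)
P 3-1 [J1]: (4,1,0)
link4: (5,1,0)
R 0-4 [J1]: (5,2,0)
R 0-2 [J1]: (5,3,0)
link5: (6,3,0)
link6: (7,3,0)
P 1-6 [J1]: (7,4,0)
P 2-6 [J1]: (7,5,0)
C 5-2 [J2]: (7,5,1)
link7: (8,5,1)
C 6-7 [J2]: (8,5,2)
P 0-1 [J1]: (8,6,2)
Grübler: 3·7 − 2·6 − 2 = 7

M = 7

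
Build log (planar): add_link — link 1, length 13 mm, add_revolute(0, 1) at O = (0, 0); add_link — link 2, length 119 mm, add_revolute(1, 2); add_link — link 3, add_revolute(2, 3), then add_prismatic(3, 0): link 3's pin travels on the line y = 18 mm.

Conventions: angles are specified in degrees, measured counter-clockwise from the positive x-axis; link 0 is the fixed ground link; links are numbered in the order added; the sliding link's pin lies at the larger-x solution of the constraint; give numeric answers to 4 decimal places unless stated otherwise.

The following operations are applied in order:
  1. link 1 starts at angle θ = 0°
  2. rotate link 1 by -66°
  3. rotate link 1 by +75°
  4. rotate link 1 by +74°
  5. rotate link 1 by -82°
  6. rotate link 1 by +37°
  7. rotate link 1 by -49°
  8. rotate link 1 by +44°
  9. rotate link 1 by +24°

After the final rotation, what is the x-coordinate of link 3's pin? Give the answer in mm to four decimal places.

geometry: r = 13 mm, L = 119 mm, e = 18 mm; θ starts at 0°
rotate link 1 by -66°: θ ← 0° -66° = -66°
rotate link 1 by +75°: θ ← -66° +75° = 9°
rotate link 1 by +74°: θ ← 9° +74° = 83°
rotate link 1 by -82°: θ ← 83° -82° = 1°
rotate link 1 by +37°: θ ← 1° +37° = 38°
rotate link 1 by -49°: θ ← 38° -49° = -11°
rotate link 1 by +44°: θ ← -11° +44° = 33°
rotate link 1 by +24°: θ ← 33° +24° = 57°
crank pin P = (r cos θ, r sin θ) = (7.080307, 10.902717)
h = r sin θ − e = 10.902717 − 18 = -7.097283
x = r cos θ + √(L² − h²) = 7.080307 + 118.788167 = 125.868474

125.8685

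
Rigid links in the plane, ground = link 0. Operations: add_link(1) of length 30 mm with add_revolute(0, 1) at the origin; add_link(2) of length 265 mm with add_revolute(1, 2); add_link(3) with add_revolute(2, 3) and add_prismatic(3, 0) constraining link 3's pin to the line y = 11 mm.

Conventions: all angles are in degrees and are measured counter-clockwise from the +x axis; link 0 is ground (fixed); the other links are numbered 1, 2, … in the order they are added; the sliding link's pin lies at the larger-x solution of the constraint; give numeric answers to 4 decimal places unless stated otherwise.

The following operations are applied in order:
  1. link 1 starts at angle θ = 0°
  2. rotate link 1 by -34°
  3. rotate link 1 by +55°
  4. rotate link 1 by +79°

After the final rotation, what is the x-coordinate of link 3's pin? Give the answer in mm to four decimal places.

geometry: r = 30 mm, L = 265 mm, e = 11 mm; θ starts at 0°
rotate link 1 by -34°: θ ← 0° -34° = -34°
rotate link 1 by +55°: θ ← -34° +55° = 21°
rotate link 1 by +79°: θ ← 21° +79° = 100°
crank pin P = (r cos θ, r sin θ) = (-5.209445, 29.544233)
h = r sin θ − e = 29.544233 − 11 = 18.544233
x = r cos θ + √(L² − h²) = -5.209445 + 264.350357 = 259.140912

259.1409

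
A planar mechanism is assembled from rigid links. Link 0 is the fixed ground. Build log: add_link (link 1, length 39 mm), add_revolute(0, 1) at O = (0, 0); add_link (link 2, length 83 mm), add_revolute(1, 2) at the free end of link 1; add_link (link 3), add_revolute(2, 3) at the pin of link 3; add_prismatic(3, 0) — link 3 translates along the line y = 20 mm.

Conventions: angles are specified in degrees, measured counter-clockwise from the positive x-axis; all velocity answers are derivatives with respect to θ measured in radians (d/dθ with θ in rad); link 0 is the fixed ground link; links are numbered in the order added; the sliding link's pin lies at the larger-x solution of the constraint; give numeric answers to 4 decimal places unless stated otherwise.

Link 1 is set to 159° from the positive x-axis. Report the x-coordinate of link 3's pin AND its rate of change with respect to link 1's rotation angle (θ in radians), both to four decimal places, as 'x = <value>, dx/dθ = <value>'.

geometry: r = 39 mm, L = 83 mm, e = 20 mm
crank pin P = (r cos θ, r sin θ) = (-36.409637, 13.976350)
h = r sin θ − e = 13.976350 − 20 = -6.023650
x = r cos θ + √(L² − h²) = -36.409637 + 82.781131 = 46.371494
dx/dθ = −r sin θ − h·r cos θ/√(L² − h²) (θ in radians; h = -6.023650) = -16.625733

x = 46.3715, dx/dθ = -16.6257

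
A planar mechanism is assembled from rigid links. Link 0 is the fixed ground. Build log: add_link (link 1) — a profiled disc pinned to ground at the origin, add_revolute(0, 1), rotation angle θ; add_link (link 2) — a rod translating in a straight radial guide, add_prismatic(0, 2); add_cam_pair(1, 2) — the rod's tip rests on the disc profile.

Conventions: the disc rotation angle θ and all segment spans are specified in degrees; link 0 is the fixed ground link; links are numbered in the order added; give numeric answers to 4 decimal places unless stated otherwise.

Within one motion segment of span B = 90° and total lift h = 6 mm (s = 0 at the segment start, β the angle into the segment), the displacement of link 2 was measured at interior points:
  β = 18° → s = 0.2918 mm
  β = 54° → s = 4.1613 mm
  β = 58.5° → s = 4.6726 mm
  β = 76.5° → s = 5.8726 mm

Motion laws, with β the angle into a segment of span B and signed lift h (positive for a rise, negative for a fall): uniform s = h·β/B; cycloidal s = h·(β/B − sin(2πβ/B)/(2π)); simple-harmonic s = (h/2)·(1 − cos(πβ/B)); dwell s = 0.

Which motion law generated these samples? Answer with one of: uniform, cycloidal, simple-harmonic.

candidates at β/B = r: uniform s = h·r (linear in β); cycloidal s = h·(r − sin(2πr)/(2π)); simple-harmonic s = (h/2)(1 − cos(πr))
β=18°: printed 0.2918 | uniform 1.2000, cycloidal 0.2918, simple-harmonic 0.5729
β=54°: printed 4.1613 | uniform 3.6000, cycloidal 4.1613, simple-harmonic 3.9271
β=58.5°: printed 4.6726 | uniform 3.9000, cycloidal 4.6726, simple-harmonic 4.3620
β=76.5°: printed 5.8726 | uniform 5.1000, cycloidal 5.8726, simple-harmonic 5.6730
only one law matches every sample → cycloidal

cycloidal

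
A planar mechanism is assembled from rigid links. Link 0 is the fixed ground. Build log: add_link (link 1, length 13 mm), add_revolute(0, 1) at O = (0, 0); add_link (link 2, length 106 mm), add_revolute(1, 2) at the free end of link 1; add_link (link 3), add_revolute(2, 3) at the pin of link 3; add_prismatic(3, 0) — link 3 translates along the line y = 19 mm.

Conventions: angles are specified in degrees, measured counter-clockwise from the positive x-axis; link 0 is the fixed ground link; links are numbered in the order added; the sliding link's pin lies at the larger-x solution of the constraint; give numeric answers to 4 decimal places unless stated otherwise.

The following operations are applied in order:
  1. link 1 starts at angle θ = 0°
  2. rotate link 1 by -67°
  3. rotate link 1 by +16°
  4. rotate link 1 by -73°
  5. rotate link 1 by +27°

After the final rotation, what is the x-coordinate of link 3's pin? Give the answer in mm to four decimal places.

geometry: r = 13 mm, L = 106 mm, e = 19 mm; θ starts at 0°
rotate link 1 by -67°: θ ← 0° -67° = -67°
rotate link 1 by +16°: θ ← -67° +16° = -51°
rotate link 1 by -73°: θ ← -51° -73° = -124°
rotate link 1 by +27°: θ ← -124° +27° = -97°
crank pin P = (r cos θ, r sin θ) = (-1.584301, -12.903100)
h = r sin θ − e = -12.903100 − 19 = -31.903100
x = r cos θ + √(L² − h²) = -1.584301 + 101.085074 = 99.500773

99.5008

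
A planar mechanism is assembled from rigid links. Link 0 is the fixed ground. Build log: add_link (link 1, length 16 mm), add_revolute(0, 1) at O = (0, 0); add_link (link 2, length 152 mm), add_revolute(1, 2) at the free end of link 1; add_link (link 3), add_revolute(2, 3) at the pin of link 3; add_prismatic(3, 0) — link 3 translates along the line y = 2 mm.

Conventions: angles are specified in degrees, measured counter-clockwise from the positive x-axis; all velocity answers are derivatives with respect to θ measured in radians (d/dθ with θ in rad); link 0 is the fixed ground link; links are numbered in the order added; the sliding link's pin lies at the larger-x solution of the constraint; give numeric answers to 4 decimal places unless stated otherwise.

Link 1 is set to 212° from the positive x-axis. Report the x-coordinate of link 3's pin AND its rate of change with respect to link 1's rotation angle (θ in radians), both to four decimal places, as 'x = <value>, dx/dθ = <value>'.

geometry: r = 16 mm, L = 152 mm, e = 2 mm
crank pin P = (r cos θ, r sin θ) = (-13.568770, -8.478708)
h = r sin θ − e = -8.478708 − 2 = -10.478708
x = r cos θ + √(L² − h²) = -13.568770 + 151.638375 = 138.069605
dx/dθ = −r sin θ − h·r cos θ/√(L² − h²) (θ in radians; h = -10.478708) = 7.541062

x = 138.0696, dx/dθ = 7.5411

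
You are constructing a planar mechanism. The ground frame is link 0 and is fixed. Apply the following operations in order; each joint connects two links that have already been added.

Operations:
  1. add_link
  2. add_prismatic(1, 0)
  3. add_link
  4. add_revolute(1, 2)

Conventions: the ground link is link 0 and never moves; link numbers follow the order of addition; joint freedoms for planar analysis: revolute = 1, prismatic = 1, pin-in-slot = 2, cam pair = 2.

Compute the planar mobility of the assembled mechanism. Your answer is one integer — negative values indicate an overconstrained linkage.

ground; <1,0,0>
#1 <2,0,0>
P:1↔0 J1 <2,1,0>
#2 <3,1,0>
R:1↔2 J1 <3,2,0>
3×2 − 2×2 − 1×0 = 2

M = 2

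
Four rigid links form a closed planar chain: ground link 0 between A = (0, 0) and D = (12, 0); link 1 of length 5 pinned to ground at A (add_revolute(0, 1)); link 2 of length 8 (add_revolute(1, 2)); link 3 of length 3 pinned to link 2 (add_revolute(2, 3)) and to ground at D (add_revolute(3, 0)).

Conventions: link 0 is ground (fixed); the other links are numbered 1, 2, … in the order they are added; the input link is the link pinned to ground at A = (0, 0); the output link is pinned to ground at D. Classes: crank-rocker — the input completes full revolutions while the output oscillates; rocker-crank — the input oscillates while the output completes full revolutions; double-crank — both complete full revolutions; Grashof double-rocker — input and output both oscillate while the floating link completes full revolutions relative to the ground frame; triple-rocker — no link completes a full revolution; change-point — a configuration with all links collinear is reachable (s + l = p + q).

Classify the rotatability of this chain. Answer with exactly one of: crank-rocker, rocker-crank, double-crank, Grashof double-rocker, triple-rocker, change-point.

lengths: ground=12, input=5, coupler=8, output=3
sorted: s=3 (shortest), l=12 (longest), p+q=13
s + l = 15 vs p + q = 13
s + l > p + q → non-Grashof → no link fully rotates → triple-rocker

triple-rocker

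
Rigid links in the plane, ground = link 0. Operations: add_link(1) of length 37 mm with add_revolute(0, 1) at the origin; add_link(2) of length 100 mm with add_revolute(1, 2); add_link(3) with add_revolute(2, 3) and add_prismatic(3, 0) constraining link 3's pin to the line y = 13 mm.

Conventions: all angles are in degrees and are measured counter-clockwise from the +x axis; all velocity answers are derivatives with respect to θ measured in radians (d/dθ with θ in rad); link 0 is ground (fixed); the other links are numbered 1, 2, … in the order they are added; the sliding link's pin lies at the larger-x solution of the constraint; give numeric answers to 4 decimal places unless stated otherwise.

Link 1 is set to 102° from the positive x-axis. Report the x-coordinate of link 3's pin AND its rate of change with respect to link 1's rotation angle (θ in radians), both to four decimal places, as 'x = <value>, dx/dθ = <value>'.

geometry: r = 37 mm, L = 100 mm, e = 13 mm
crank pin P = (r cos θ, r sin θ) = (-7.692733, 36.191461)
h = r sin θ − e = 36.191461 − 13 = 23.191461
x = r cos θ + √(L² − h²) = -7.692733 + 97.273615 = 89.580882
dx/dθ = −r sin θ − h·r cos θ/√(L² − h²) (θ in radians; h = 23.191461) = -34.357401

x = 89.5809, dx/dθ = -34.3574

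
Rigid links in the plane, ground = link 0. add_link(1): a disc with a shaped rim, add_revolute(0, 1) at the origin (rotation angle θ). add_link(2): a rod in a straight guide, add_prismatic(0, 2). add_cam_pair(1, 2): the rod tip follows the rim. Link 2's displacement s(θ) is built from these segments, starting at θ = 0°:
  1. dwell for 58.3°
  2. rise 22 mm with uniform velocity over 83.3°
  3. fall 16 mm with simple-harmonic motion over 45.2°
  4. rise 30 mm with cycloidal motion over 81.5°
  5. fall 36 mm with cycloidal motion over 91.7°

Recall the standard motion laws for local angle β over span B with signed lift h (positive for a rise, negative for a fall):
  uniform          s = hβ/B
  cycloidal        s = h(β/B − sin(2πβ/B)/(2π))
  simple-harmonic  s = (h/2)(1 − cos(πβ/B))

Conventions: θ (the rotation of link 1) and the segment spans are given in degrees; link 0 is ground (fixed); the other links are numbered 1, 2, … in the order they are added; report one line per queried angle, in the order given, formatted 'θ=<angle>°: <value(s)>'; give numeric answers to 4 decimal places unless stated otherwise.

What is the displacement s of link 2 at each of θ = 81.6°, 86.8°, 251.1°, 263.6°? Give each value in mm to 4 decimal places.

segment 1 (0° to 58.3°, dwell): s unchanged at 0.0000
θ = 81.6° falls in segment 2 (58.3° to 141.6°, uniform, h = 22): β = 81.6 − 58.3 = 23.3°, B = 83.3°; Δs = 22·23.3/83.3 = 6.1537; s = 0.0000 + 6.1537 = 6.1537
θ = 86.8° falls in segment 2 (58.3° to 141.6°, uniform, h = 22): β = 86.8 − 58.3 = 28.5°, B = 83.3°; Δs = 22·28.5/83.3 = 7.5270; s = 0.0000 + 7.5270 = 7.5270
segment 2 (58.3° to 141.6°, uniform, h = 22) is passed completely: s = 0.0000 + (22) = 22.0000
segment 3 (141.6° to 186.8°, simple-harmonic, h = -16) is passed completely: s = 22.0000 + (-16) = 6.0000
θ = 251.1° falls in segment 4 (186.8° to 268.3°, cycloidal, h = 30): β = 251.1 − 186.8 = 64.3°, B = 81.5°; Δs = 30·(0.7890 − sin(2π·0.7890)/(2π)) = 28.3010; s = 6.0000 + 28.3010 = 34.3010
θ = 263.6° falls in segment 4 (186.8° to 268.3°, cycloidal, h = 30): β = 263.6 − 186.8 = 76.8°, B = 81.5°; Δs = 30·(0.9423 − sin(2π·0.9423)/(2π)) = 29.9624; s = 6.0000 + 29.9624 = 35.9624

θ=81.6°: 6.1537
θ=86.8°: 7.5270
θ=251.1°: 34.3010
θ=263.6°: 35.9624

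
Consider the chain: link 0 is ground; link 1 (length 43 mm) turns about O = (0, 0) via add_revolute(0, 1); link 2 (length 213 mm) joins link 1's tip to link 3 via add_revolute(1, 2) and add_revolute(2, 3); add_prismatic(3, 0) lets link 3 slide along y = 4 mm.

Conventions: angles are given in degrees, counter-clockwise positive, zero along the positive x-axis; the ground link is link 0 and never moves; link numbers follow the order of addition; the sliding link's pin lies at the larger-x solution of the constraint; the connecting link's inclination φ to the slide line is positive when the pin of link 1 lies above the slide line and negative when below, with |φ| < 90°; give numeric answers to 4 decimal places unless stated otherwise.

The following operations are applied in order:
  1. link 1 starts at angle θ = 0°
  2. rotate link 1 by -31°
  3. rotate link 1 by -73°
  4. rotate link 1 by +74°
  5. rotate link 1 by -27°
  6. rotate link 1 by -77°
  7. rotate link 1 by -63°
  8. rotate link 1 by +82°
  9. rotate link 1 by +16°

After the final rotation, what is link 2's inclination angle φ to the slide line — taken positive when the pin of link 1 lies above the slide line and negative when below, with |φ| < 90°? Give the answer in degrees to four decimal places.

geometry: r = 43 mm, L = 213 mm, e = 4 mm; θ starts at 0°
rotate link 1 by -31°: θ ← 0° -31° = -31°
rotate link 1 by -73°: θ ← -31° -73° = -104°
rotate link 1 by +74°: θ ← -104° +74° = -30°
rotate link 1 by -27°: θ ← -30° -27° = -57°
rotate link 1 by -77°: θ ← -57° -77° = -134°
rotate link 1 by -63°: θ ← -134° -63° = -197°
rotate link 1 by +82°: θ ← -197° +82° = -115°
rotate link 1 by +16°: θ ← -115° +16° = -99°
h = r sin θ − e = -42.470599 − 4 = -46.470599
sin φ = h / L = -46.470599 / 213 = -0.21817182
φ = arcsin(-0.21817182) = -12.601678°

-12.6017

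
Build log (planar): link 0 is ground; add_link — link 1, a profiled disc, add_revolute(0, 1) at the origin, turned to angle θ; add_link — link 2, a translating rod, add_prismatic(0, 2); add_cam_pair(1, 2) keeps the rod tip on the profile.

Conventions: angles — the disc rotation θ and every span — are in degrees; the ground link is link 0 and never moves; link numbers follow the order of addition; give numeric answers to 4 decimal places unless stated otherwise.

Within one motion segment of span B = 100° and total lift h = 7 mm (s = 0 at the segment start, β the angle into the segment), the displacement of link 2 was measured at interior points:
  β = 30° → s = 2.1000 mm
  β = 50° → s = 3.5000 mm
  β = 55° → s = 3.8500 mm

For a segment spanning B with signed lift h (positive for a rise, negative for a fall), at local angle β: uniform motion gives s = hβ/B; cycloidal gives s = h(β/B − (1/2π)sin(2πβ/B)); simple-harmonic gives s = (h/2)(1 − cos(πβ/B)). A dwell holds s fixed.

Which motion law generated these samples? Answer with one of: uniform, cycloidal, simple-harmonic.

candidates at β/B = r: uniform s = h·r (linear in β); cycloidal s = h·(r − sin(2πr)/(2π)); simple-harmonic s = (h/2)(1 − cos(πr))
β=30°: printed 2.1000 | uniform 2.1000, cycloidal 1.0404, simple-harmonic 1.4428
β=50°: printed 3.5000 | uniform 3.5000, cycloidal 3.5000, simple-harmonic 3.5000
β=55°: printed 3.8500 | uniform 3.8500, cycloidal 4.1943, simple-harmonic 4.0475
only one law matches every sample → uniform

uniform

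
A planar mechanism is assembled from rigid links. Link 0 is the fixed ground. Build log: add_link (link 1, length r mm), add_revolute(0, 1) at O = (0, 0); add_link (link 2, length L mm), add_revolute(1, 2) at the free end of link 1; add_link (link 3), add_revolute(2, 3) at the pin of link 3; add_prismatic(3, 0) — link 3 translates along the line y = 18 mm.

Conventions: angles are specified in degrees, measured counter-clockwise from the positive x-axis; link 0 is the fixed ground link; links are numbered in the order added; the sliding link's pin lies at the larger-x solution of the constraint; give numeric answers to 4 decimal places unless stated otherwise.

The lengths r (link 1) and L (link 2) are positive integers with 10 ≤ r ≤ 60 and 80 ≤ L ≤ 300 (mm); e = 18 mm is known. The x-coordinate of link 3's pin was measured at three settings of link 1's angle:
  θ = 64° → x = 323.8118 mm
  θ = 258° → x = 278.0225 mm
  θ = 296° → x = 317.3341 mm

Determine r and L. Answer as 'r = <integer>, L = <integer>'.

constraint per measurement: (x − r cos θ)² + (r sin θ − e)² = L²
subtracting the θ₁ and θ₂ equations cancels the r² and L² terms:
r = (x₁² − x₂²) / (2[(x₁cos θ₁ + e sin θ₁) − (x₂cos θ₂ + e sin θ₂)]) = 59.0000 → r = 59
L² = (x₁ − r cos θ₁)² + (r sin θ₁ − e)² = 89999.9728 → L = 300.0000 → L = 300
check at θ₃=296°: x = 317.3341 (printed 317.3341) ✓

r = 59, L = 300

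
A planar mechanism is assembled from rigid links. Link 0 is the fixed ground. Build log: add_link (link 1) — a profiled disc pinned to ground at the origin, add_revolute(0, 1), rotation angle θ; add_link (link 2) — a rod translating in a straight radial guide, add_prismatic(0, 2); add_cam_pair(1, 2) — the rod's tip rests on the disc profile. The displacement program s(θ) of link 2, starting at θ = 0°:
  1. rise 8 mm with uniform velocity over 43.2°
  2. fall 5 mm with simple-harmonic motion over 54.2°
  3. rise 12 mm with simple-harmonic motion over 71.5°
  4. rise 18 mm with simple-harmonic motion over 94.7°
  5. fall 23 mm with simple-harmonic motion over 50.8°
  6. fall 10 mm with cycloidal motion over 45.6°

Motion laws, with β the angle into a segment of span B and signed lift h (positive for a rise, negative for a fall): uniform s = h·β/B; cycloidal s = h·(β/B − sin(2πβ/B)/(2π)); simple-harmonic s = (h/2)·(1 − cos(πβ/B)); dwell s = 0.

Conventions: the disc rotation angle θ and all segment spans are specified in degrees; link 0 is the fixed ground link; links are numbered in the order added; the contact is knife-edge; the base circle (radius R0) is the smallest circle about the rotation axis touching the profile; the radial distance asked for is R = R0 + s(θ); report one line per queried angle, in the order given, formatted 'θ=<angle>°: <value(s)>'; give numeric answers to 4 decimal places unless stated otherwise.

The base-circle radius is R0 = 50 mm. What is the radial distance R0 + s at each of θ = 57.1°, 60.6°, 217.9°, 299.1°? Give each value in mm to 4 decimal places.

seg 1 [0°–43.2°] uniform, h=8: full span → s += 8 → s = 8.0000
seg 2 [43.2°–97.4°] simple-harmonic, h=-5: θ=57.1° here. β=13.9, B=54.2. -5/2·(1 − cos(π·0.2565)) = -0.7685 → s = 7.2315
seg 2 [43.2°–97.4°] simple-harmonic, h=-5: θ=60.6° here. β=17.4, B=54.2. -5/2·(1 − cos(π·0.3210)) = -1.1673 → s = 6.8327
seg 2 [43.2°–97.4°] simple-harmonic, h=-5: full span → s += -5 → s = 3.0000
seg 3 [97.4°–168.9°] simple-harmonic, h=12: full span → s += 12 → s = 15.0000
seg 4 [168.9°–263.6°] simple-harmonic, h=18: θ=217.9° here. β=49, B=94.7. 18/2·(1 − cos(π·0.5174)) = 9.4924 → s = 24.4924
seg 4 [168.9°–263.6°] simple-harmonic, h=18: full span → s += 18 → s = 33.0000
seg 5 [263.6°–314.4°] simple-harmonic, h=-23: θ=299.1° here. β=35.5, B=50.8. -23/2·(1 − cos(π·0.6988)) = -18.2250 → s = 14.7750
θ=57.1°: R = R0 + s = 50 + 7.2315 = 57.2315
θ=60.6°: R = R0 + s = 50 + 6.8327 = 56.8327
θ=217.9°: R = R0 + s = 50 + 24.4924 = 74.4924
θ=299.1°: R = R0 + s = 50 + 14.7750 = 64.7750

θ=57.1°: 57.2315
θ=60.6°: 56.8327
θ=217.9°: 74.4924
θ=299.1°: 64.7750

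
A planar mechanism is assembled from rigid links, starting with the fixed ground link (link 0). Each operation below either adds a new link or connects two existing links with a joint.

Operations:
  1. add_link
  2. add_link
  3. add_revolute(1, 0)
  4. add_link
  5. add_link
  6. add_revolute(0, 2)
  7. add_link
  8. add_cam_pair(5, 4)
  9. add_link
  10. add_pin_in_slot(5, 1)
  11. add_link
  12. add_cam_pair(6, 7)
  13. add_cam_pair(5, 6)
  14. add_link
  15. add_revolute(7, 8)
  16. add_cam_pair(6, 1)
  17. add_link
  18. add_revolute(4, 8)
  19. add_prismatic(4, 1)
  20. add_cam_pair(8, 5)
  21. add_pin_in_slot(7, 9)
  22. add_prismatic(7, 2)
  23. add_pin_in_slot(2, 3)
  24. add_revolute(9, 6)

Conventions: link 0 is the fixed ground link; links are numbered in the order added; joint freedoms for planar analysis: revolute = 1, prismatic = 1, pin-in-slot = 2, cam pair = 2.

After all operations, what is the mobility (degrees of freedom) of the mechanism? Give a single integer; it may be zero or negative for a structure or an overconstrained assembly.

(L,J1,J2)=(1,0,0); link0 fixed
link1: (2,0,0)
link2: (3,0,0)
R 1-0 [J1]: (3,1,0)
link3: (4,1,0)
link4: (5,1,0)
R 0-2 [J1]: (5,2,0)
link5: (6,2,0)
C 5-4 [J2]: (6,2,1)
link6: (7,2,1)
PS 5-1 [J2]: (7,2,2)
link7: (8,2,2)
C 6-7 [J2]: (8,2,3)
C 5-6 [J2]: (8,2,4)
link8: (9,2,4)
R 7-8 [J1]: (9,3,4)
C 6-1 [J2]: (9,3,5)
link9: (10,3,5)
R 4-8 [J1]: (10,4,5)
P 4-1 [J1]: (10,5,5)
C 8-5 [J2]: (10,5,6)
PS 7-9 [J2]: (10,5,7)
P 7-2 [J1]: (10,6,7)
PS 2-3 [J2]: (10,6,8)
R 9-6 [J1]: (10,7,8)
Grübler: 3·9 − 2·7 − 8 = 5

M = 5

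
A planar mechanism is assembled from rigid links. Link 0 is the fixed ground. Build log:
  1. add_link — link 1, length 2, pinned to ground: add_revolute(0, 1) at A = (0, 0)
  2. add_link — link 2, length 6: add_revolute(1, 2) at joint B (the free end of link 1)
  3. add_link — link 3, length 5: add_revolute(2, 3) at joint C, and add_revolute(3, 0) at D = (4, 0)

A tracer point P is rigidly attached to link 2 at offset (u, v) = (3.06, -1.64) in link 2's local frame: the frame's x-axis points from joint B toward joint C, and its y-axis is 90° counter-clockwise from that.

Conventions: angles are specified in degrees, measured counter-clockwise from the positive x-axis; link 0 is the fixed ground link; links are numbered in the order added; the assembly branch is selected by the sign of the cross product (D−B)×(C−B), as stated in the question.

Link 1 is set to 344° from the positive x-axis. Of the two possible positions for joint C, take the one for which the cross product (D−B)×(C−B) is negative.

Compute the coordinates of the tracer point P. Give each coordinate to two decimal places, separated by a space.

A=(0,0), D=(4.00,0)
B = A + 2.00·(cos344°, sin344°) = (1.9225, -0.5513)
|BD| = 2.1494
circle(B,6.00) ∩ circle(D,5.00): a=3.6336, h=4.7746
  candidates: C₊=(4.2099,4.9956) cross=10.262; C₋=(6.6592,-4.2343) cross=-10.262
  branch - wants cross < 0 → take C=(6.6592,-4.2343) (cross=-10.262)
ex = (C−B)/|BC| = (0.7894,-0.6138); ey = (0.6138,0.7894)
P = B + 3.06·ex + -1.64·ey = (3.3315,-3.7243)

3.33 -3.72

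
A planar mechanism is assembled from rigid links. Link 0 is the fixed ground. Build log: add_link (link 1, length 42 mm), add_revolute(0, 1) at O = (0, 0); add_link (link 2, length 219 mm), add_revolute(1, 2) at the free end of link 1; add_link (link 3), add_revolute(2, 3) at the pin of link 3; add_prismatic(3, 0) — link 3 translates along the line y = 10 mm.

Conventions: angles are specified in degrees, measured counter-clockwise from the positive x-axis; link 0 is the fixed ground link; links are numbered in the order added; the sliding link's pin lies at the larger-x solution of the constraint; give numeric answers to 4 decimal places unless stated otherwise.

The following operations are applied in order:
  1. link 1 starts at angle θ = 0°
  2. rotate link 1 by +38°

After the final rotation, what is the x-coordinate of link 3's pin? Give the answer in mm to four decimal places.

geometry: r = 42 mm, L = 219 mm, e = 10 mm; θ starts at 0°
rotate link 1 by +38°: θ ← 0° +38° = 38°
crank pin P = (r cos θ, r sin θ) = (33.096452, 25.857782)
h = r sin θ − e = 25.857782 − 10 = 15.857782
x = r cos θ + √(L² − h²) = 33.096452 + 218.425115 = 251.521566

251.5216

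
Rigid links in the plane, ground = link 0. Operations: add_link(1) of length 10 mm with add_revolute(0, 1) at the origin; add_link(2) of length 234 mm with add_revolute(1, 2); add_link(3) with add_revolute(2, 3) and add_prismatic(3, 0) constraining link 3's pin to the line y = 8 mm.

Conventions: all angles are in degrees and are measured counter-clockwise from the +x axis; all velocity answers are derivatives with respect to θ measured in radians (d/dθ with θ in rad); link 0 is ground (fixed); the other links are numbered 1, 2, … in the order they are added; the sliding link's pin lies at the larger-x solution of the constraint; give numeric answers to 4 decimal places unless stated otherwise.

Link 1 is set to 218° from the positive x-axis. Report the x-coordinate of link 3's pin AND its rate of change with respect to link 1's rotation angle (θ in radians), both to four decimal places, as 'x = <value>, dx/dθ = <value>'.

geometry: r = 10 mm, L = 234 mm, e = 8 mm
crank pin P = (r cos θ, r sin θ) = (-7.880108, -6.156615)
h = r sin θ − e = -6.156615 − 8 = -14.156615
x = r cos θ + √(L² − h²) = -7.880108 + 233.571382 = 225.691274
dx/dθ = −r sin θ − h·r cos θ/√(L² − h²) (θ in radians; h = -14.156615) = 5.679006

x = 225.6913, dx/dθ = 5.6790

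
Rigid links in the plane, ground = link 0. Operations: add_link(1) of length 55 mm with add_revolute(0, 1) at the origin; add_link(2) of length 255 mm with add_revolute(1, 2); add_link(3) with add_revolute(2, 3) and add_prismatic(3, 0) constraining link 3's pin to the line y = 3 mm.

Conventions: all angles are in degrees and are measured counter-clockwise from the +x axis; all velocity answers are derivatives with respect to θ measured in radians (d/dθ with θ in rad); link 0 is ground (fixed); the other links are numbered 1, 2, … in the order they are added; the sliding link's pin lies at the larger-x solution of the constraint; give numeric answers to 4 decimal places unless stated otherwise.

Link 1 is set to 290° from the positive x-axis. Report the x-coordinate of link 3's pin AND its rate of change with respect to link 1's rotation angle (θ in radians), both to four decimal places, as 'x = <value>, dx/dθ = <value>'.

geometry: r = 55 mm, L = 255 mm, e = 3 mm
crank pin P = (r cos θ, r sin θ) = (18.811108, -51.683094)
h = r sin θ − e = -51.683094 − 3 = -54.683094
x = r cos θ + √(L² − h²) = 18.811108 + 249.067780 = 267.878888
dx/dθ = −r sin θ − h·r cos θ/√(L² − h²) (θ in radians; h = -54.683094) = 55.813093

x = 267.8789, dx/dθ = 55.8131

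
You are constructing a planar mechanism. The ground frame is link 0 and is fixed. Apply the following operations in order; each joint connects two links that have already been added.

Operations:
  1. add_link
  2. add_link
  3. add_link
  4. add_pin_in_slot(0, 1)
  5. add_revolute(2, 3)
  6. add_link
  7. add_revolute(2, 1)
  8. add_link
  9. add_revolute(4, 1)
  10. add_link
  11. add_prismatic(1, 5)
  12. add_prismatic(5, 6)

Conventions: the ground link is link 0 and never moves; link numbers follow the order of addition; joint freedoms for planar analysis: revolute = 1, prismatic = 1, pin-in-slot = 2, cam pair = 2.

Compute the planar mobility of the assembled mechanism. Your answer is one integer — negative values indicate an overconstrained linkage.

(L,J1,J2)=(1,0,0); link0 fixed
link1: (2,0,0)
link2: (3,0,0)
link3: (4,0,0)
PS 0-1 [J2]: (4,0,1)
R 2-3 [J1]: (4,1,1)
link4: (5,1,1)
R 2-1 [J1]: (5,2,1)
link5: (6,2,1)
R 4-1 [J1]: (6,3,1)
link6: (7,3,1)
P 1-5 [J1]: (7,4,1)
P 5-6 [J1]: (7,5,1)
Grübler: 3·6 − 2·5 − 1 = 7

M = 7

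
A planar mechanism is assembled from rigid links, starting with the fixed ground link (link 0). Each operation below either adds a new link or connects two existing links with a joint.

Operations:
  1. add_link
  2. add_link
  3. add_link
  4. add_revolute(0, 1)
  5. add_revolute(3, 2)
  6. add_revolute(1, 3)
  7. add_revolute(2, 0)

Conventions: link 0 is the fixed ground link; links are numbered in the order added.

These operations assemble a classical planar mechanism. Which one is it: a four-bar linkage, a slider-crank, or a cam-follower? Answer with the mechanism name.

links: 4 (incl. ground); joints: 4 revolute, 0 prismatic, 0 higher (cam) pair, forming one closed loop
4 links in a single 4R loop → four-bar linkage

four-bar linkage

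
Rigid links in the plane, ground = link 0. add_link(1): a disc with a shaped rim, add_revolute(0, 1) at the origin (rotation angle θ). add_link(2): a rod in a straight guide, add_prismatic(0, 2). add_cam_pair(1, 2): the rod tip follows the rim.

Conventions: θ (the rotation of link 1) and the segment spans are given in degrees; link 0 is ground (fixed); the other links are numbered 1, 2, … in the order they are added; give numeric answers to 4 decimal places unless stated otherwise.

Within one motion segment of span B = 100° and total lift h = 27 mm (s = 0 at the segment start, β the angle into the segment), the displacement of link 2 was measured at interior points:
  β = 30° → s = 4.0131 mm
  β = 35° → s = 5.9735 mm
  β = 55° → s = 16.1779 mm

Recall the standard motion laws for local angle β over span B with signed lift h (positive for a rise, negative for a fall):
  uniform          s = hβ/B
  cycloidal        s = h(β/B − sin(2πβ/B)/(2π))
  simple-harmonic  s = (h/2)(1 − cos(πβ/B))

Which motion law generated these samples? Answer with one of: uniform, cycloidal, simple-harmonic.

candidates at β/B = r: uniform s = h·r (linear in β); cycloidal s = h·(r − sin(2πr)/(2π)); simple-harmonic s = (h/2)(1 − cos(πr))
β=30°: printed 4.0131 | uniform 8.1000, cycloidal 4.0131, simple-harmonic 5.5649
β=35°: printed 5.9735 | uniform 9.4500, cycloidal 5.9735, simple-harmonic 7.3711
β=55°: printed 16.1779 | uniform 14.8500, cycloidal 16.1779, simple-harmonic 15.6119
only one law matches every sample → cycloidal

cycloidal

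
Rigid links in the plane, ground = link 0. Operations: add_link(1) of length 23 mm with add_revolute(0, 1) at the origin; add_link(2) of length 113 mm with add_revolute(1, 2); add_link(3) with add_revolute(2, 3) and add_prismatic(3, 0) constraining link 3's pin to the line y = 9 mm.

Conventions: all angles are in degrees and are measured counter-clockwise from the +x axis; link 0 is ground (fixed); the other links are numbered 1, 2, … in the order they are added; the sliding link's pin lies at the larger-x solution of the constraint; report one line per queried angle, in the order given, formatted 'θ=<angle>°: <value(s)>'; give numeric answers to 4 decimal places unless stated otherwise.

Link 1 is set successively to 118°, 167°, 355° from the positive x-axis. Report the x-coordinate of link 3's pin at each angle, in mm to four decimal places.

geometry: r = 23 mm, L = 113 mm, e = 9 mm
θ=118°: crank pin P = (r cos θ, r sin θ) = (-10.797846, 20.307795)
θ=118°: h = r sin θ − e = 20.307795 − 9 = 11.307795
θ=118°: x = r cos θ + √(L² − h²) = -10.797846 + 112.432797 = 101.634951
θ=167°: crank pin P = (r cos θ, r sin θ) = (-22.410511, 5.173874)
θ=167°: h = r sin θ − e = 5.173874 − 9 = -3.826126
θ=167°: x = r cos θ + √(L² − h²) = -22.410511 + 112.935206 = 90.524695
θ=355°: crank pin P = (r cos θ, r sin θ) = (22.912478, -2.004582)
θ=355°: h = r sin θ − e = -2.004582 − 9 = -11.004582
θ=355°: x = r cos θ + √(L² − h²) = 22.912478 + 112.462879 = 135.375357

θ=118°: 101.6350
θ=167°: 90.5247
θ=355°: 135.3754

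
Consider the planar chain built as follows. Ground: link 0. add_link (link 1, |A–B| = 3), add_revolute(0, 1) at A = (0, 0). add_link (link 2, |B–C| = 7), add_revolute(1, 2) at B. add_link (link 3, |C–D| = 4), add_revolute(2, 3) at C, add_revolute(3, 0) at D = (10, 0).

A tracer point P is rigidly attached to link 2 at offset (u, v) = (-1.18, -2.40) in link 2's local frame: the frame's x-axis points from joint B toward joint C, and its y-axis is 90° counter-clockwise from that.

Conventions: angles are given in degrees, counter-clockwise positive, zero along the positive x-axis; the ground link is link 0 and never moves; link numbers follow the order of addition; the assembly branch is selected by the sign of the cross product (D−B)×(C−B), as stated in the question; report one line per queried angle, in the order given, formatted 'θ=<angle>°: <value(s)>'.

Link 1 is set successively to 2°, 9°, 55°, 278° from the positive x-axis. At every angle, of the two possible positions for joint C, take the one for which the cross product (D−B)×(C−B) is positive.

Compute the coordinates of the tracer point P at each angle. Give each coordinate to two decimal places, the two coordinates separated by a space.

A=(0,0), D=(10.00,0)
θ=2°: B = A + 3.00·(cos2°, sin2°) = (2.9982, 0.1047)
θ=2°: |BD| = 7.0026
θ=2°: circle(B,7.00) ∩ circle(D,4.00): a=5.8576, h=3.8326
θ=2°:   candidates: C₊=(8.9124,3.8493) cross=26.838; C₋=(8.7978,-3.8151) cross=-26.838
θ=2°:   branch + wants cross > 0 → take C=(8.9124,3.8493) (cross=26.838)
θ=2°: ex = (C−B)/|BC| = (0.8449,0.5349); ey = (-0.5349,0.8449)
θ=2°: P = B + -1.18·ex + -2.40·ey = (3.2851,-2.5543)
θ=9°: B = A + 3.00·(cos9°, sin9°) = (2.9631, 0.4693)
θ=9°: |BD| = 7.0526
θ=9°: circle(B,7.00) ∩ circle(D,4.00): a=5.8659, h=3.8199
θ=9°:   candidates: C₊=(9.0701,3.8904) cross=26.940; C₋=(8.5617,-3.7325) cross=-26.940
θ=9°:   branch + wants cross > 0 → take C=(9.0701,3.8904) (cross=26.940)
θ=9°: ex = (C−B)/|BC| = (0.8724,0.4887); ey = (-0.4887,0.8724)
θ=9°: P = B + -1.18·ex + -2.40·ey = (3.1065,-2.2012)
θ=55°: B = A + 3.00·(cos55°, sin55°) = (1.7207, 2.4575)
θ=55°: |BD| = 8.6363
θ=55°: circle(B,7.00) ∩ circle(D,4.00): a=6.2287, h=3.1943
θ=55°:   candidates: C₊=(8.6009,3.7473) cross=27.587; C₋=(6.7830,-2.3772) cross=-27.587
θ=55°:   branch + wants cross > 0 → take C=(8.6009,3.7473) (cross=27.587)
θ=55°: ex = (C−B)/|BC| = (0.9829,0.1843); ey = (-0.1843,0.9829)
θ=55°: P = B + -1.18·ex + -2.40·ey = (1.0032,-0.1189)
θ=278°: B = A + 3.00·(cos278°, sin278°) = (0.4175, -2.9708)
θ=278°: |BD| = 10.0324
θ=278°: circle(B,7.00) ∩ circle(D,4.00): a=6.6609, h=2.1524
θ=278°:   candidates: C₊=(6.1423,1.0574) cross=21.593; C₋=(7.4170,-3.0542) cross=-21.593
θ=278°:   branch + wants cross > 0 → take C=(6.1423,1.0574) (cross=21.593)
θ=278°: ex = (C−B)/|BC| = (0.8178,0.5755); ey = (-0.5755,0.8178)
θ=278°: P = B + -1.18·ex + -2.40·ey = (0.8336,-5.6126)

θ=2°: 3.29 -2.55
θ=9°: 3.11 -2.20
θ=55°: 1.00 -0.12
θ=278°: 0.83 -5.61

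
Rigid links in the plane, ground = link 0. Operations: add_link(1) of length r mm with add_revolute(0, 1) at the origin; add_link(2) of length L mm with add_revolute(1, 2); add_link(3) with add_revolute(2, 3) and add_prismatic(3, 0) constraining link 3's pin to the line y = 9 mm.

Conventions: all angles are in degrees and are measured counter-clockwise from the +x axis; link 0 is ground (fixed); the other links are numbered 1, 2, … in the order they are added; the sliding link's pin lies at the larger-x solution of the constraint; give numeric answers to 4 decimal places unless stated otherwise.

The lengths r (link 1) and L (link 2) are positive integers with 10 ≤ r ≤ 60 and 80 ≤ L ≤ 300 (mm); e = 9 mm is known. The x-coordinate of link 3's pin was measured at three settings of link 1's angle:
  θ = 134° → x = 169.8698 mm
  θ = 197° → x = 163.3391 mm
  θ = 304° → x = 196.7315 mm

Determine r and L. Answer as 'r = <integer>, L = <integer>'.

constraint per measurement: (x − r cos θ)² + (r sin θ − e)² = L²
subtracting the θ₁ and θ₂ equations cancels the r² and L² terms:
r = (x₁² − x₂²) / (2[(x₁cos θ₁ + e sin θ₁) − (x₂cos θ₂ + e sin θ₂)]) = 23.0002 → r = 23
L² = (x₁ − r cos θ₁)² + (r sin θ₁ − e)² = 34596.0103 → L = 186.0000 → L = 186
check at θ₃=304°: x = 196.7315 (printed 196.7315) ✓

r = 23, L = 186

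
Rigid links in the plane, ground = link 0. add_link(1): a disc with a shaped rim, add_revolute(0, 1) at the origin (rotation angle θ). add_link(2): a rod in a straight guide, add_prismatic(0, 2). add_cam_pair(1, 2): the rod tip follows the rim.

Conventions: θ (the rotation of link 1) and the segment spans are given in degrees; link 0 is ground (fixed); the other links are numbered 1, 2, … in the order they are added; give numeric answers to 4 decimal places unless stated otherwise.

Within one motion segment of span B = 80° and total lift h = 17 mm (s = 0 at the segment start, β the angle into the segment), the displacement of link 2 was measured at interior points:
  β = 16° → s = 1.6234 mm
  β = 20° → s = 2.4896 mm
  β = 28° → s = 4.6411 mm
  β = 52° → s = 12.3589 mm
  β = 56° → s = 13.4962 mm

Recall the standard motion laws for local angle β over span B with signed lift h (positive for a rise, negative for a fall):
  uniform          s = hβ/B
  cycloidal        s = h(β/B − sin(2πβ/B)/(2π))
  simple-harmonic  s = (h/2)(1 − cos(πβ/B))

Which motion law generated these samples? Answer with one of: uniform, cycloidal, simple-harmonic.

candidates at β/B = r: uniform s = h·r (linear in β); cycloidal s = h·(r − sin(2πr)/(2π)); simple-harmonic s = (h/2)(1 − cos(πr))
β=16°: printed 1.6234 | uniform 3.4000, cycloidal 0.8268, simple-harmonic 1.6234
β=20°: printed 2.4896 | uniform 4.2500, cycloidal 1.5444, simple-harmonic 2.4896
β=28°: printed 4.6411 | uniform 5.9500, cycloidal 3.7611, simple-harmonic 4.6411
β=52°: printed 12.3589 | uniform 11.0500, cycloidal 13.2389, simple-harmonic 12.3589
β=56°: printed 13.4962 | uniform 11.9000, cycloidal 14.4732, simple-harmonic 13.4962
only one law matches every sample → simple-harmonic

simple-harmonic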